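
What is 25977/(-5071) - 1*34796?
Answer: -176476493/5071 ≈ -34801.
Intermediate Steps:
25977/(-5071) - 1*34796 = 25977*(-1/5071) - 34796 = -25977/5071 - 34796 = -176476493/5071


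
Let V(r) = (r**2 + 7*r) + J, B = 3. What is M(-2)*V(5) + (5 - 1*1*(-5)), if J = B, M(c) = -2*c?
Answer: 262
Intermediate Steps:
J = 3
V(r) = 3 + r**2 + 7*r (V(r) = (r**2 + 7*r) + 3 = 3 + r**2 + 7*r)
M(-2)*V(5) + (5 - 1*1*(-5)) = (-2*(-2))*(3 + 5**2 + 7*5) + (5 - 1*1*(-5)) = 4*(3 + 25 + 35) + (5 - 1*(-5)) = 4*63 + (5 + 5) = 252 + 10 = 262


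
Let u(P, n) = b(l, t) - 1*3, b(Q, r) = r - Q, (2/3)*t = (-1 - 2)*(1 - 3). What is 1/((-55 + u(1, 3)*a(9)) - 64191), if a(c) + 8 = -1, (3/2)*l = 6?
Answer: -1/64264 ≈ -1.5561e-5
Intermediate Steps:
l = 4 (l = (2/3)*6 = 4)
a(c) = -9 (a(c) = -8 - 1 = -9)
t = 9 (t = 3*((-1 - 2)*(1 - 3))/2 = 3*(-3*(-2))/2 = (3/2)*6 = 9)
u(P, n) = 2 (u(P, n) = (9 - 1*4) - 1*3 = (9 - 4) - 3 = 5 - 3 = 2)
1/((-55 + u(1, 3)*a(9)) - 64191) = 1/((-55 + 2*(-9)) - 64191) = 1/((-55 - 18) - 64191) = 1/(-73 - 64191) = 1/(-64264) = -1/64264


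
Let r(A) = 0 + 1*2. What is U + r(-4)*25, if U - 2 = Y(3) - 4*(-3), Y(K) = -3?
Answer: 61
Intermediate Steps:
r(A) = 2 (r(A) = 0 + 2 = 2)
U = 11 (U = 2 + (-3 - 4*(-3)) = 2 + (-3 + 12) = 2 + 9 = 11)
U + r(-4)*25 = 11 + 2*25 = 11 + 50 = 61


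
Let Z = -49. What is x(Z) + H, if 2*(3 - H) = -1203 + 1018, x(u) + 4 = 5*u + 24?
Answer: -259/2 ≈ -129.50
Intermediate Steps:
x(u) = 20 + 5*u (x(u) = -4 + (5*u + 24) = -4 + (24 + 5*u) = 20 + 5*u)
H = 191/2 (H = 3 - (-1203 + 1018)/2 = 3 - 1/2*(-185) = 3 + 185/2 = 191/2 ≈ 95.500)
x(Z) + H = (20 + 5*(-49)) + 191/2 = (20 - 245) + 191/2 = -225 + 191/2 = -259/2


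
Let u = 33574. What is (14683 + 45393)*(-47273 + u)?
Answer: -822981124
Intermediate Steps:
(14683 + 45393)*(-47273 + u) = (14683 + 45393)*(-47273 + 33574) = 60076*(-13699) = -822981124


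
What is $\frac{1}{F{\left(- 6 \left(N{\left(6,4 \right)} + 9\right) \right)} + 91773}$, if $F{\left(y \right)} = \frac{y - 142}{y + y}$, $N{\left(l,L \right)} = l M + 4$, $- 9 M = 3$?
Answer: $\frac{33}{3028561} \approx 1.0896 \cdot 10^{-5}$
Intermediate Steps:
$M = - \frac{1}{3}$ ($M = \left(- \frac{1}{9}\right) 3 = - \frac{1}{3} \approx -0.33333$)
$N{\left(l,L \right)} = 4 - \frac{l}{3}$ ($N{\left(l,L \right)} = l \left(- \frac{1}{3}\right) + 4 = - \frac{l}{3} + 4 = 4 - \frac{l}{3}$)
$F{\left(y \right)} = \frac{-142 + y}{2 y}$
$\frac{1}{F{\left(- 6 \left(N{\left(6,4 \right)} + 9\right) \right)} + 91773} = \frac{1}{\frac{-142 - 6 \left(\left(4 - 2\right) + 9\right)}{2 \left(- 6 \left(\left(4 - 2\right) + 9\right)\right)} + 91773} = \frac{1}{\frac{-142 - 6 \left(2 + 9\right)}{2 \left(- 6 \left(2 + 9\right)\right)} + 91773} = \frac{1}{\frac{-142 - 66}{2 \left(\left(-6\right) 11\right)} + 91773} = \frac{1}{\frac{-142 - 66}{2 \left(-66\right)} + 91773} = \frac{1}{\frac{1}{2} \left(- \frac{1}{66}\right) \left(-208\right) + 91773} = \frac{1}{\frac{52}{33} + 91773} = \frac{1}{\frac{3028561}{33}} = \frac{33}{3028561}$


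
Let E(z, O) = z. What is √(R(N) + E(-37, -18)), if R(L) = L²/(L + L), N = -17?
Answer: I*√182/2 ≈ 6.7454*I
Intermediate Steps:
R(L) = L/2 (R(L) = L²/((2*L)) = (1/(2*L))*L² = L/2)
√(R(N) + E(-37, -18)) = √((½)*(-17) - 37) = √(-17/2 - 37) = √(-91/2) = I*√182/2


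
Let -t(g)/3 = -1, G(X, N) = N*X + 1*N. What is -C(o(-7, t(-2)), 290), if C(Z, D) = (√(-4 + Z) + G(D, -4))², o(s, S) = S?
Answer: -1354895 + 2328*I ≈ -1.3549e+6 + 2328.0*I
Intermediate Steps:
G(X, N) = N + N*X (G(X, N) = N*X + N = N + N*X)
t(g) = 3 (t(g) = -3*(-1) = 3)
C(Z, D) = (-4 + √(-4 + Z) - 4*D)² (C(Z, D) = (√(-4 + Z) - 4*(1 + D))² = (√(-4 + Z) + (-4 - 4*D))² = (-4 + √(-4 + Z) - 4*D)²)
-C(o(-7, t(-2)), 290) = -(4 - √(-4 + 3) + 4*290)² = -(4 - √(-1) + 1160)² = -(4 - I + 1160)² = -(1164 - I)²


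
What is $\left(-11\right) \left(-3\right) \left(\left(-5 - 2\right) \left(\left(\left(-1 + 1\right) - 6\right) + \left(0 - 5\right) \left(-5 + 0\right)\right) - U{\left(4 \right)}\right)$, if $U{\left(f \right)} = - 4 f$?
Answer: $-3861$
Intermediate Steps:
$\left(-11\right) \left(-3\right) \left(\left(-5 - 2\right) \left(\left(\left(-1 + 1\right) - 6\right) + \left(0 - 5\right) \left(-5 + 0\right)\right) - U{\left(4 \right)}\right) = \left(-11\right) \left(-3\right) \left(\left(-5 - 2\right) \left(\left(\left(-1 + 1\right) - 6\right) + \left(0 - 5\right) \left(-5 + 0\right)\right) - \left(-4\right) 4\right) = 33 \left(- 7 \left(\left(0 - 6\right) - -25\right) - -16\right) = 33 \left(- 7 \left(\left(0 - 6\right) + 25\right) + 16\right) = 33 \left(- 7 \left(-6 + 25\right) + 16\right) = 33 \left(\left(-7\right) 19 + 16\right) = 33 \left(-133 + 16\right) = 33 \left(-117\right) = -3861$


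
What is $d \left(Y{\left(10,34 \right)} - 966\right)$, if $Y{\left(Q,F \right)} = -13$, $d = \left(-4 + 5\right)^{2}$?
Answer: $-979$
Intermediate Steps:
$d = 1$ ($d = 1^{2} = 1$)
$d \left(Y{\left(10,34 \right)} - 966\right) = 1 \left(-13 - 966\right) = 1 \left(-979\right) = -979$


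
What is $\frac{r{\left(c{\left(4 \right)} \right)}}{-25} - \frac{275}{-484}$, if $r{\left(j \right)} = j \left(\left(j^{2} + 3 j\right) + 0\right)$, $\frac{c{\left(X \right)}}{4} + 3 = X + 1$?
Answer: $- \frac{30351}{1100} \approx -27.592$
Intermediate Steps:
$c{\left(X \right)} = -8 + 4 X$ ($c{\left(X \right)} = -12 + 4 \left(X + 1\right) = -12 + 4 \left(1 + X\right) = -12 + \left(4 + 4 X\right) = -8 + 4 X$)
$r{\left(j \right)} = j \left(j^{2} + 3 j\right)$
$\frac{r{\left(c{\left(4 \right)} \right)}}{-25} - \frac{275}{-484} = \frac{\left(-8 + 4 \cdot 4\right)^{2} \left(3 + \left(-8 + 4 \cdot 4\right)\right)}{-25} - \frac{275}{-484} = \left(-8 + 16\right)^{2} \left(3 + \left(-8 + 16\right)\right) \left(- \frac{1}{25}\right) - 275 \left(- \frac{1}{484}\right) = 8^{2} \left(3 + 8\right) \left(- \frac{1}{25}\right) - - \frac{25}{44} = 64 \cdot 11 \left(- \frac{1}{25}\right) + \frac{25}{44} = 704 \left(- \frac{1}{25}\right) + \frac{25}{44} = - \frac{704}{25} + \frac{25}{44} = - \frac{30351}{1100}$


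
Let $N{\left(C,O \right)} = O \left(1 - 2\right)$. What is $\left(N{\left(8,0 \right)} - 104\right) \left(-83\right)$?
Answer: $8632$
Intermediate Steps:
$N{\left(C,O \right)} = - O$ ($N{\left(C,O \right)} = O \left(-1\right) = - O$)
$\left(N{\left(8,0 \right)} - 104\right) \left(-83\right) = \left(\left(-1\right) 0 - 104\right) \left(-83\right) = \left(0 - 104\right) \left(-83\right) = \left(-104\right) \left(-83\right) = 8632$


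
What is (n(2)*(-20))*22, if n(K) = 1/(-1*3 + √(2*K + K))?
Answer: 440 + 440*√6/3 ≈ 799.26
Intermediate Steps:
n(K) = 1/(-3 + √3*√K) (n(K) = 1/(-3 + √(3*K)) = 1/(-3 + √3*√K))
(n(2)*(-20))*22 = (-20/(-3 + √3*√2))*22 = (-20/(-3 + √6))*22 = -20/(-3 + √6)*22 = -440/(-3 + √6)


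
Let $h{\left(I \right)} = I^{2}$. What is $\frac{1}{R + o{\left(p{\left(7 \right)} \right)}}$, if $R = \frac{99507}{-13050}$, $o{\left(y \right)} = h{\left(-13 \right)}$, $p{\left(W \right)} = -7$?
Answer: $\frac{4350}{701981} \approx 0.0061968$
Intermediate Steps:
$o{\left(y \right)} = 169$ ($o{\left(y \right)} = \left(-13\right)^{2} = 169$)
$R = - \frac{33169}{4350}$ ($R = 99507 \left(- \frac{1}{13050}\right) = - \frac{33169}{4350} \approx -7.6251$)
$\frac{1}{R + o{\left(p{\left(7 \right)} \right)}} = \frac{1}{- \frac{33169}{4350} + 169} = \frac{1}{\frac{701981}{4350}} = \frac{4350}{701981}$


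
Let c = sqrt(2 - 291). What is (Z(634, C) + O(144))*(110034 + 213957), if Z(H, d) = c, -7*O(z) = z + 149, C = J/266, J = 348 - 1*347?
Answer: -94929363/7 + 5507847*I ≈ -1.3561e+7 + 5.5078e+6*I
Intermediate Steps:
J = 1 (J = 348 - 347 = 1)
C = 1/266 ≈ 0.0037594
O(z) = -149/7 - z/7 (O(z) = -(z + 149)/7 = -(149 + z)/7 = -149/7 - z/7)
c = 17*I (c = sqrt(-289) = 17*I ≈ 17.0*I)
Z(H, d) = 17*I
(Z(634, C) + O(144))*(110034 + 213957) = (17*I + (-149/7 - 1/7*144))*(110034 + 213957) = (17*I + (-149/7 - 144/7))*323991 = (17*I - 293/7)*323991 = (-293/7 + 17*I)*323991 = -94929363/7 + 5507847*I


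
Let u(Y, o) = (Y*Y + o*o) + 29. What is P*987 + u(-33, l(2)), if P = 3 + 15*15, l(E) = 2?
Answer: 226158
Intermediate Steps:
u(Y, o) = 29 + Y² + o² (u(Y, o) = (Y² + o²) + 29 = 29 + Y² + o²)
P = 228 (P = 3 + 225 = 228)
P*987 + u(-33, l(2)) = 228*987 + (29 + (-33)² + 2²) = 225036 + (29 + 1089 + 4) = 225036 + 1122 = 226158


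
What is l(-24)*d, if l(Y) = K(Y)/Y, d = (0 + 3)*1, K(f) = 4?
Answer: -½ ≈ -0.50000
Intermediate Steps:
d = 3 (d = 3*1 = 3)
l(Y) = 4/Y
l(-24)*d = (4/(-24))*3 = (4*(-1/24))*3 = -⅙*3 = -½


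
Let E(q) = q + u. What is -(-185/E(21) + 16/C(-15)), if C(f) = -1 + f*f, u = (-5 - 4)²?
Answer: 622/357 ≈ 1.7423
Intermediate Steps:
u = 81 (u = (-9)² = 81)
E(q) = 81 + q (E(q) = q + 81 = 81 + q)
C(f) = -1 + f²
-(-185/E(21) + 16/C(-15)) = -(-185/(81 + 21) + 16/(-1 + (-15)²)) = -(-185/102 + 16/(-1 + 225)) = -(-185*1/102 + 16/224) = -(-185/102 + 16*(1/224)) = -(-185/102 + 1/14) = -1*(-622/357) = 622/357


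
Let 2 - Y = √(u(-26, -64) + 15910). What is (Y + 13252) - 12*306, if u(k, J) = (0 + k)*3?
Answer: 9582 - 2*√3958 ≈ 9456.2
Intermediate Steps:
u(k, J) = 3*k (u(k, J) = k*3 = 3*k)
Y = 2 - 2*√3958 (Y = 2 - √(3*(-26) + 15910) = 2 - √(-78 + 15910) = 2 - √15832 = 2 - 2*√3958 ≈ -123.83)
(Y + 13252) - 12*306 = ((2 - 2*√3958) + 13252) - 12*306 = (13254 - 2*√3958) - 3672 = 9582 - 2*√3958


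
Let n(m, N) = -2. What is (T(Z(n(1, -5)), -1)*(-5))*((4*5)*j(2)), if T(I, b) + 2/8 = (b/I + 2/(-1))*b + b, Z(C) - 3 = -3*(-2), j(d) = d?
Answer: -1550/9 ≈ -172.22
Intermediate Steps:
Z(C) = 9 (Z(C) = 3 - 3*(-2) = 3 + 6 = 9)
T(I, b) = -¼ + b + b*(-2 + b/I) (T(I, b) = -¼ + ((b/I + 2/(-1))*b + b) = -¼ + ((b/I + 2*(-1))*b + b) = -¼ + ((b/I - 2)*b + b) = -¼ + ((-2 + b/I)*b + b) = -¼ + (b*(-2 + b/I) + b) = -¼ + (b + b*(-2 + b/I)) = -¼ + b + b*(-2 + b/I))
(T(Z(n(1, -5)), -1)*(-5))*((4*5)*j(2)) = ((-¼ - 1*(-1) + (-1)²/9)*(-5))*((4*5)*2) = ((-¼ + 1 + (⅑)*1)*(-5))*(20*2) = ((-¼ + 1 + ⅑)*(-5))*40 = ((31/36)*(-5))*40 = -155/36*40 = -1550/9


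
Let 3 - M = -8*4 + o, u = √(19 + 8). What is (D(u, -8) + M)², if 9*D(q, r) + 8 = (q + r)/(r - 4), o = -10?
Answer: 22772011/11664 - 1193*√3/486 ≈ 1948.1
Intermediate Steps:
u = 3*√3 (u = √27 = 3*√3 ≈ 5.1962)
D(q, r) = -8/9 + (q + r)/(9*(-4 + r)) (D(q, r) = -8/9 + ((q + r)/(r - 4))/9 = -8/9 + ((q + r)/(-4 + r))/9 = -8/9 + (q + r)/(9*(-4 + r)))
M = 45 (M = 3 - (-8*4 - 10) = 3 - (-32 - 10) = 3 - 1*(-42) = 3 + 42 = 45)
(D(u, -8) + M)² = ((32 + 3*√3 - 7*(-8))/(9*(-4 - 8)) + 45)² = ((⅑)*(32 + 3*√3 + 56)/(-12) + 45)² = ((⅑)*(-1/12)*(88 + 3*√3) + 45)² = ((-22/27 - √3/36) + 45)² = (1193/27 - √3/36)²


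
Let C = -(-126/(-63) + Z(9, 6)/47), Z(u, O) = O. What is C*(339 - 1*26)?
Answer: -31300/47 ≈ -665.96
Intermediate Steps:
C = -100/47 (C = -(-126/(-63) + 6/47) = -(-126*(-1/63) + 6*(1/47)) = -(2 + 6/47) = -1*100/47 = -100/47 ≈ -2.1277)
C*(339 - 1*26) = -100*(339 - 1*26)/47 = -100*(339 - 26)/47 = -100/47*313 = -31300/47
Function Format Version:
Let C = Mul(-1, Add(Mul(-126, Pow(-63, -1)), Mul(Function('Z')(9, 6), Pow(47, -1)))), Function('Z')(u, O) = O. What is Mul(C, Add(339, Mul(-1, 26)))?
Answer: Rational(-31300, 47) ≈ -665.96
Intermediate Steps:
C = Rational(-100, 47) (C = Mul(-1, Add(Mul(-126, Pow(-63, -1)), Mul(6, Pow(47, -1)))) = Mul(-1, Add(Mul(-126, Rational(-1, 63)), Mul(6, Rational(1, 47)))) = Mul(-1, Add(2, Rational(6, 47))) = Mul(-1, Rational(100, 47)) = Rational(-100, 47) ≈ -2.1277)
Mul(C, Add(339, Mul(-1, 26))) = Mul(Rational(-100, 47), Add(339, Mul(-1, 26))) = Mul(Rational(-100, 47), Add(339, -26)) = Mul(Rational(-100, 47), 313) = Rational(-31300, 47)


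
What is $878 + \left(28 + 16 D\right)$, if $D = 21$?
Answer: $1242$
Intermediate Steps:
$878 + \left(28 + 16 D\right) = 878 + \left(28 + 16 \cdot 21\right) = 878 + \left(28 + 336\right) = 878 + 364 = 1242$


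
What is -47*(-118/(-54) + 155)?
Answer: -199468/27 ≈ -7387.7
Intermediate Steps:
-47*(-118/(-54) + 155) = -47*(-118*(-1/54) + 155) = -47*(59/27 + 155) = -47*4244/27 = -199468/27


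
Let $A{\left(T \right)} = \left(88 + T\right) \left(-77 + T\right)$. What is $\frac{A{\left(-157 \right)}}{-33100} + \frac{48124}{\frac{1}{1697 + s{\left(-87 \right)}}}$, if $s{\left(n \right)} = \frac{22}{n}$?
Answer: $\frac{117569883705049}{1439850} \approx 8.1654 \cdot 10^{7}$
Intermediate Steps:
$A{\left(T \right)} = \left(-77 + T\right) \left(88 + T\right)$
$\frac{A{\left(-157 \right)}}{-33100} + \frac{48124}{\frac{1}{1697 + s{\left(-87 \right)}}} = \frac{-6776 + \left(-157\right)^{2} + 11 \left(-157\right)}{-33100} + \frac{48124}{\frac{1}{1697 + \frac{22}{-87}}} = \left(-6776 + 24649 - 1727\right) \left(- \frac{1}{33100}\right) + \frac{48124}{\frac{1}{1697 + 22 \left(- \frac{1}{87}\right)}} = 16146 \left(- \frac{1}{33100}\right) + \frac{48124}{\frac{1}{1697 - \frac{22}{87}}} = - \frac{8073}{16550} + \frac{48124}{\frac{1}{\frac{147617}{87}}} = - \frac{8073}{16550} + \frac{48124}{\frac{87}{147617}} = - \frac{8073}{16550} + 48124 \cdot \frac{147617}{87} = - \frac{8073}{16550} + \frac{7103920508}{87} = \frac{117569883705049}{1439850}$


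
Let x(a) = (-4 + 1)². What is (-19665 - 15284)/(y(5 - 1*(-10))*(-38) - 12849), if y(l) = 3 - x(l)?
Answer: 34949/12621 ≈ 2.7691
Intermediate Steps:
x(a) = 9 (x(a) = (-3)² = 9)
y(l) = -6 (y(l) = 3 - 1*9 = 3 - 9 = -6)
(-19665 - 15284)/(y(5 - 1*(-10))*(-38) - 12849) = (-19665 - 15284)/(-6*(-38) - 12849) = -34949/(228 - 12849) = -34949/(-12621) = -34949*(-1/12621) = 34949/12621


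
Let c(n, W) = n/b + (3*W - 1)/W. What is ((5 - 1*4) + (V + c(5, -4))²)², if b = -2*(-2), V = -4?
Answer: 25/16 ≈ 1.5625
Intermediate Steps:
b = 4
c(n, W) = n/4 + (-1 + 3*W)/W (c(n, W) = n/4 + (3*W - 1)/W = n*(¼) + (-1 + 3*W)/W = n/4 + (-1 + 3*W)/W)
((5 - 1*4) + (V + c(5, -4))²)² = ((5 - 1*4) + (-4 + (3 - 1/(-4) + (¼)*5))²)² = ((5 - 4) + (-4 + (3 - 1*(-¼) + 5/4))²)² = (1 + (-4 + (3 + ¼ + 5/4))²)² = (1 + (-4 + 9/2)²)² = (1 + (½)²)² = (1 + ¼)² = (5/4)² = 25/16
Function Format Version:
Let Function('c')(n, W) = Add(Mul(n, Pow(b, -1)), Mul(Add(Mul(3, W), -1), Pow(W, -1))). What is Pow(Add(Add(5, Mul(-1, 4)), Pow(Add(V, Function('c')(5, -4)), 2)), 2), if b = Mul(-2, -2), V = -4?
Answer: Rational(25, 16) ≈ 1.5625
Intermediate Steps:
b = 4
Function('c')(n, W) = Add(Mul(Rational(1, 4), n), Mul(Pow(W, -1), Add(-1, Mul(3, W)))) (Function('c')(n, W) = Add(Mul(n, Pow(4, -1)), Mul(Add(Mul(3, W), -1), Pow(W, -1))) = Add(Mul(n, Rational(1, 4)), Mul(Add(-1, Mul(3, W)), Pow(W, -1))) = Add(Mul(Rational(1, 4), n), Mul(Pow(W, -1), Add(-1, Mul(3, W)))))
Pow(Add(Add(5, Mul(-1, 4)), Pow(Add(V, Function('c')(5, -4)), 2)), 2) = Pow(Add(Add(5, Mul(-1, 4)), Pow(Add(-4, Add(3, Mul(-1, Pow(-4, -1)), Mul(Rational(1, 4), 5))), 2)), 2) = Pow(Add(Add(5, -4), Pow(Add(-4, Add(3, Mul(-1, Rational(-1, 4)), Rational(5, 4))), 2)), 2) = Pow(Add(1, Pow(Add(-4, Add(3, Rational(1, 4), Rational(5, 4))), 2)), 2) = Pow(Add(1, Pow(Add(-4, Rational(9, 2)), 2)), 2) = Pow(Add(1, Pow(Rational(1, 2), 2)), 2) = Pow(Add(1, Rational(1, 4)), 2) = Pow(Rational(5, 4), 2) = Rational(25, 16)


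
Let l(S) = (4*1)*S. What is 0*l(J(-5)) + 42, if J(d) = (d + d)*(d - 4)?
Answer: 42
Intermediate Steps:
J(d) = 2*d*(-4 + d) (J(d) = (2*d)*(-4 + d) = 2*d*(-4 + d))
l(S) = 4*S
0*l(J(-5)) + 42 = 0*(4*(2*(-5)*(-4 - 5))) + 42 = 0*(4*(2*(-5)*(-9))) + 42 = 0*(4*90) + 42 = 0*360 + 42 = 0 + 42 = 42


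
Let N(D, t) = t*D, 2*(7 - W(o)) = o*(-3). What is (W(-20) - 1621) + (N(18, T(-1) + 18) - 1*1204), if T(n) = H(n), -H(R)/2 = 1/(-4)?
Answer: -2515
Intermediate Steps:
H(R) = ½ (H(R) = -2/(-4) = -2*(-¼) = ½)
T(n) = ½
W(o) = 7 + 3*o/2 (W(o) = 7 - o*(-3)/2 = 7 - (-3)*o/2 = 7 + 3*o/2)
N(D, t) = D*t
(W(-20) - 1621) + (N(18, T(-1) + 18) - 1*1204) = ((7 + (3/2)*(-20)) - 1621) + (18*(½ + 18) - 1*1204) = ((7 - 30) - 1621) + (18*(37/2) - 1204) = (-23 - 1621) + (333 - 1204) = -1644 - 871 = -2515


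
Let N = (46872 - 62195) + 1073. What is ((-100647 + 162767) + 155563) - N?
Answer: 231933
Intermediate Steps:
N = -14250 (N = -15323 + 1073 = -14250)
((-100647 + 162767) + 155563) - N = ((-100647 + 162767) + 155563) - 1*(-14250) = (62120 + 155563) + 14250 = 217683 + 14250 = 231933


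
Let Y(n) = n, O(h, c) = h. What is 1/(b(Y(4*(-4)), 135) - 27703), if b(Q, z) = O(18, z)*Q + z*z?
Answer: -1/9766 ≈ -0.00010240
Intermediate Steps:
b(Q, z) = z² + 18*Q (b(Q, z) = 18*Q + z*z = 18*Q + z² = z² + 18*Q)
1/(b(Y(4*(-4)), 135) - 27703) = 1/((135² + 18*(4*(-4))) - 27703) = 1/((18225 + 18*(-16)) - 27703) = 1/((18225 - 288) - 27703) = 1/(17937 - 27703) = 1/(-9766) = -1/9766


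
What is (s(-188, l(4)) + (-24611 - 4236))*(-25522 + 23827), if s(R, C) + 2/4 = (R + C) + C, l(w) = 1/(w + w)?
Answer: 196858995/4 ≈ 4.9215e+7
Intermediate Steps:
l(w) = 1/(2*w)
s(R, C) = -½ + R + 2*C (s(R, C) = -½ + ((R + C) + C) = -½ + ((C + R) + C) = -½ + (R + 2*C) = -½ + R + 2*C)
(s(-188, l(4)) + (-24611 - 4236))*(-25522 + 23827) = ((-½ - 188 + 2*((½)/4)) + (-24611 - 4236))*(-25522 + 23827) = ((-½ - 188 + 2*((½)*(¼))) - 28847)*(-1695) = ((-½ - 188 + 2*(⅛)) - 28847)*(-1695) = ((-½ - 188 + ¼) - 28847)*(-1695) = (-753/4 - 28847)*(-1695) = -116141/4*(-1695) = 196858995/4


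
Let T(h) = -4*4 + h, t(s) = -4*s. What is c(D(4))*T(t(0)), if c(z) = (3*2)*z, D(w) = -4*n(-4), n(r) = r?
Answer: -1536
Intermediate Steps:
D(w) = 16 (D(w) = -4*(-4) = 16)
c(z) = 6*z
T(h) = -16 + h
c(D(4))*T(t(0)) = (6*16)*(-16 - 4*0) = 96*(-16 + 0) = 96*(-16) = -1536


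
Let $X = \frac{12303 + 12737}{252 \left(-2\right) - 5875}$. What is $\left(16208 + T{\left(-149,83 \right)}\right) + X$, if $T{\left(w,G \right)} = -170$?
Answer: $\frac{102281362}{6379} \approx 16034.0$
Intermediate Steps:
$X = - \frac{25040}{6379}$ ($X = \frac{25040}{-504 - 5875} = \frac{25040}{-6379} = 25040 \left(- \frac{1}{6379}\right) = - \frac{25040}{6379} \approx -3.9254$)
$\left(16208 + T{\left(-149,83 \right)}\right) + X = \left(16208 - 170\right) - \frac{25040}{6379} = 16038 - \frac{25040}{6379} = \frac{102281362}{6379}$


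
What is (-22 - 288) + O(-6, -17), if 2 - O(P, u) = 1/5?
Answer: -1541/5 ≈ -308.20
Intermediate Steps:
O(P, u) = 9/5 (O(P, u) = 2 - 1/5 = 9/5)
(-22 - 288) + O(-6, -17) = (-22 - 288) + 9/5 = -310 + 9/5 = -1541/5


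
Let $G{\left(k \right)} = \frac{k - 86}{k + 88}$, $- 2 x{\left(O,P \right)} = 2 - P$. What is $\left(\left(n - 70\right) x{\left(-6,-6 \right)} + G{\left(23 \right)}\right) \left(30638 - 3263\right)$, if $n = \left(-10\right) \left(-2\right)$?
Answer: $\frac{202000125}{37} \approx 5.4595 \cdot 10^{6}$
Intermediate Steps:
$x{\left(O,P \right)} = -1 + \frac{P}{2}$ ($x{\left(O,P \right)} = - \frac{2 - P}{2} = -1 + \frac{P}{2}$)
$n = 20$
$G{\left(k \right)} = \frac{-86 + k}{88 + k}$
$\left(\left(n - 70\right) x{\left(-6,-6 \right)} + G{\left(23 \right)}\right) \left(30638 - 3263\right) = \left(\left(20 - 70\right) \left(-1 + \frac{1}{2} \left(-6\right)\right) + \frac{-86 + 23}{88 + 23}\right) \left(30638 - 3263\right) = \left(- 50 \left(-1 - 3\right) + \frac{1}{111} \left(-63\right)\right) 27375 = \left(\left(-50\right) \left(-4\right) + \frac{1}{111} \left(-63\right)\right) 27375 = \left(200 - \frac{21}{37}\right) 27375 = \frac{7379}{37} \cdot 27375 = \frac{202000125}{37}$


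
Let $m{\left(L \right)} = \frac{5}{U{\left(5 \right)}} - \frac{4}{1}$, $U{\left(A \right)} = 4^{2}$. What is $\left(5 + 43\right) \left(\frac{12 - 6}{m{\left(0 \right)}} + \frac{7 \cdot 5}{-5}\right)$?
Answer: $- \frac{24432}{59} \approx -414.1$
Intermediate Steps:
$U{\left(A \right)} = 16$
$m{\left(L \right)} = - \frac{59}{16}$ ($m{\left(L \right)} = \frac{5}{16} - \frac{4}{1} = 5 \cdot \frac{1}{16} - 4 = \frac{5}{16} - 4 = - \frac{59}{16}$)
$\left(5 + 43\right) \left(\frac{12 - 6}{m{\left(0 \right)}} + \frac{7 \cdot 5}{-5}\right) = \left(5 + 43\right) \left(\frac{12 - 6}{- \frac{59}{16}} + \frac{7 \cdot 5}{-5}\right) = 48 \left(6 \left(- \frac{16}{59}\right) + 35 \left(- \frac{1}{5}\right)\right) = 48 \left(- \frac{96}{59} - 7\right) = 48 \left(- \frac{509}{59}\right) = - \frac{24432}{59}$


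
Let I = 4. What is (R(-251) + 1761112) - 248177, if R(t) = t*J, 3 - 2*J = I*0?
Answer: 3025117/2 ≈ 1.5126e+6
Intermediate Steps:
J = 3/2 (J = 3/2 - 2*0 = 3/2 - ½*0 = 3/2 + 0 = 3/2 ≈ 1.5000)
R(t) = 3*t/2 (R(t) = t*(3/2) = 3*t/2)
(R(-251) + 1761112) - 248177 = ((3/2)*(-251) + 1761112) - 248177 = (-753/2 + 1761112) - 248177 = 3521471/2 - 248177 = 3025117/2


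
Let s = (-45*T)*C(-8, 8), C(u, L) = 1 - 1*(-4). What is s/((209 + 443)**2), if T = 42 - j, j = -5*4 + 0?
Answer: -6975/212552 ≈ -0.032816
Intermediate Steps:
C(u, L) = 5 (C(u, L) = 1 + 4 = 5)
j = -20 (j = -20 + 0 = -20)
T = 62 (T = 42 - 1*(-20) = 42 + 20 = 62)
s = -13950 (s = -45*62*5 = -2790*5 = -13950)
s/((209 + 443)**2) = -13950/(209 + 443)**2 = -13950/(652**2) = -13950/425104 = -13950*1/425104 = -6975/212552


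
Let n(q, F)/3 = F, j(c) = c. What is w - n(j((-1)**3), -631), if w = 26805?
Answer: 28698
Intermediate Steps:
n(q, F) = 3*F
w - n(j((-1)**3), -631) = 26805 - 3*(-631) = 26805 - 1*(-1893) = 26805 + 1893 = 28698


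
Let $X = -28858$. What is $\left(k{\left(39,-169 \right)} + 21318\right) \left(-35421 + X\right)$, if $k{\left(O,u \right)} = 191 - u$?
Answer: $-1393440162$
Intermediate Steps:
$\left(k{\left(39,-169 \right)} + 21318\right) \left(-35421 + X\right) = \left(\left(191 - -169\right) + 21318\right) \left(-35421 - 28858\right) = \left(\left(191 + 169\right) + 21318\right) \left(-64279\right) = \left(360 + 21318\right) \left(-64279\right) = 21678 \left(-64279\right) = -1393440162$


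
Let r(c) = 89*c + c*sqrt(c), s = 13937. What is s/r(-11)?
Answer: -112763/7932 + 1267*I*sqrt(11)/7932 ≈ -14.216 + 0.52977*I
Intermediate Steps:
r(c) = c**(3/2) + 89*c (r(c) = 89*c + c**(3/2) = c**(3/2) + 89*c)
s/r(-11) = 13937/((-11)**(3/2) + 89*(-11)) = 13937/(-11*I*sqrt(11) - 979) = 13937/(-979 - 11*I*sqrt(11))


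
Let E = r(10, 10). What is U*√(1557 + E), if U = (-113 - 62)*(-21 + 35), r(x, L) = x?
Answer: -2450*√1567 ≈ -96984.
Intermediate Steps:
E = 10
U = -2450 (U = -175*14 = -2450)
U*√(1557 + E) = -2450*√(1557 + 10) = -2450*√1567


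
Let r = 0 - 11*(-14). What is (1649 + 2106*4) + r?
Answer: 10227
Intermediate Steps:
r = 154 (r = 0 + 154 = 154)
(1649 + 2106*4) + r = (1649 + 2106*4) + 154 = (1649 + 8424) + 154 = 10073 + 154 = 10227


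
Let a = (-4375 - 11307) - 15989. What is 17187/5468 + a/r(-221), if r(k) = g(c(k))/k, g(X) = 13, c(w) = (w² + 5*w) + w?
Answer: 2944026663/5468 ≈ 5.3841e+5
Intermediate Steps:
c(w) = w² + 6*w
a = -31671 (a = -15682 - 15989 = -31671)
r(k) = 13/k
17187/5468 + a/r(-221) = 17187/5468 - 31671/(13/(-221)) = 17187*(1/5468) - 31671/(13*(-1/221)) = 17187/5468 - 31671/(-1/17) = 17187/5468 - 31671*(-17) = 17187/5468 + 538407 = 2944026663/5468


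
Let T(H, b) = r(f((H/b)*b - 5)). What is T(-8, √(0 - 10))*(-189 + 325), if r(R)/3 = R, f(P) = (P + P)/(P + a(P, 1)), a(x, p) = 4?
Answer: 3536/3 ≈ 1178.7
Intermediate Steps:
f(P) = 2*P/(4 + P) (f(P) = (P + P)/(P + 4) = (2*P)/(4 + P) = 2*P/(4 + P))
r(R) = 3*R
T(H, b) = 6*(-5 + H)/(-1 + H) (T(H, b) = 3*(2*((H/b)*b - 5)/(4 + ((H/b)*b - 5))) = 3*(2*(H - 5)/(4 + (H - 5))) = 3*(2*(-5 + H)/(4 + (-5 + H))) = 3*(2*(-5 + H)/(-1 + H)) = 6*(-5 + H)/(-1 + H))
T(-8, √(0 - 10))*(-189 + 325) = (6*(-5 - 8)/(-1 - 8))*(-189 + 325) = (6*(-13)/(-9))*136 = (6*(-⅑)*(-13))*136 = (26/3)*136 = 3536/3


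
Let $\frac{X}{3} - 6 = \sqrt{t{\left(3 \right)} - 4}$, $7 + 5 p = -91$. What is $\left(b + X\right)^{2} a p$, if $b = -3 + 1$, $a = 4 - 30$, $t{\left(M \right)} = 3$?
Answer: $\frac{629356}{5} + \frac{244608 i}{5} \approx 1.2587 \cdot 10^{5} + 48922.0 i$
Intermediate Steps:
$p = - \frac{98}{5}$ ($p = - \frac{7}{5} + \frac{1}{5} \left(-91\right) = - \frac{7}{5} - \frac{91}{5} = - \frac{98}{5} \approx -19.6$)
$a = -26$ ($a = 4 - 30 = -26$)
$X = 18 + 3 i$ ($X = 18 + 3 \sqrt{3 - 4} = 18 + 3 \sqrt{-1} = 18 + 3 i \approx 18.0 + 3.0 i$)
$b = -2$
$\left(b + X\right)^{2} a p = \left(-2 + \left(18 + 3 i\right)\right)^{2} \left(-26\right) \left(- \frac{98}{5}\right) = \left(16 + 3 i\right)^{2} \left(-26\right) \left(- \frac{98}{5}\right) = - 26 \left(16 + 3 i\right)^{2} \left(- \frac{98}{5}\right) = \frac{2548 \left(16 + 3 i\right)^{2}}{5}$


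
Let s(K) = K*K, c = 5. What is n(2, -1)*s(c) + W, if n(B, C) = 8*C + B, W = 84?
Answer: -66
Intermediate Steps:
n(B, C) = B + 8*C
s(K) = K**2
n(2, -1)*s(c) + W = (2 + 8*(-1))*5**2 + 84 = (2 - 8)*25 + 84 = -6*25 + 84 = -150 + 84 = -66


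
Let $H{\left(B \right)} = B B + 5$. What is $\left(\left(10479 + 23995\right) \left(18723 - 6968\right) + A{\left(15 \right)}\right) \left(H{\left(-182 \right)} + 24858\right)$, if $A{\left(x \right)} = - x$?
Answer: $23498759445885$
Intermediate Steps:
$H{\left(B \right)} = 5 + B^{2}$ ($H{\left(B \right)} = B^{2} + 5 = 5 + B^{2}$)
$\left(\left(10479 + 23995\right) \left(18723 - 6968\right) + A{\left(15 \right)}\right) \left(H{\left(-182 \right)} + 24858\right) = \left(\left(10479 + 23995\right) \left(18723 - 6968\right) - 15\right) \left(\left(5 + \left(-182\right)^{2}\right) + 24858\right) = \left(34474 \cdot 11755 - 15\right) \left(\left(5 + 33124\right) + 24858\right) = \left(405241870 - 15\right) \left(33129 + 24858\right) = 405241855 \cdot 57987 = 23498759445885$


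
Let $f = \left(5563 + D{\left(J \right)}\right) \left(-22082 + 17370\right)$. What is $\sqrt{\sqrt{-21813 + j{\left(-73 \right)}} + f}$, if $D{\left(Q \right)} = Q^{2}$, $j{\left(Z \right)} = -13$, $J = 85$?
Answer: $\sqrt{-60257056 + i \sqrt{21826}} \approx 0.009 + 7762.5 i$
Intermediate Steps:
$f = -60257056$ ($f = \left(5563 + 85^{2}\right) \left(-22082 + 17370\right) = \left(5563 + 7225\right) \left(-4712\right) = 12788 \left(-4712\right) = -60257056$)
$\sqrt{\sqrt{-21813 + j{\left(-73 \right)}} + f} = \sqrt{\sqrt{-21813 - 13} - 60257056} = \sqrt{\sqrt{-21826} - 60257056} = \sqrt{i \sqrt{21826} - 60257056} = \sqrt{-60257056 + i \sqrt{21826}}$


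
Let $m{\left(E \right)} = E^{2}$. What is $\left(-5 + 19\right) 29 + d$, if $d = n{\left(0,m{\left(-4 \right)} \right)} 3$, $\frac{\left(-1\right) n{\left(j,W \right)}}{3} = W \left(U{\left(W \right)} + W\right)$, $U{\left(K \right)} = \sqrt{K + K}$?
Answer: $-1898 - 576 \sqrt{2} \approx -2712.6$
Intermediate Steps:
$U{\left(K \right)} = \sqrt{2} \sqrt{K}$ ($U{\left(K \right)} = \sqrt{2 K} = \sqrt{2} \sqrt{K}$)
$n{\left(j,W \right)} = - 3 W \left(W + \sqrt{2} \sqrt{W}\right)$ ($n{\left(j,W \right)} = - 3 W \left(\sqrt{2} \sqrt{W} + W\right) = - 3 W \left(W + \sqrt{2} \sqrt{W}\right)$)
$d = -2304 - 576 \sqrt{2}$ ($d = - 3 \left(-4\right)^{2} \left(\left(-4\right)^{2} + \sqrt{2} \sqrt{\left(-4\right)^{2}}\right) 3 = \left(-3\right) 16 \left(16 + \sqrt{2} \sqrt{16}\right) 3 = \left(-3\right) 16 \left(16 + \sqrt{2} \cdot 4\right) 3 = \left(-3\right) 16 \left(16 + 4 \sqrt{2}\right) 3 = \left(-768 - 192 \sqrt{2}\right) 3 = -2304 - 576 \sqrt{2} \approx -3118.6$)
$\left(-5 + 19\right) 29 + d = \left(-5 + 19\right) 29 - \left(2304 + 576 \sqrt{2}\right) = 14 \cdot 29 - \left(2304 + 576 \sqrt{2}\right) = 406 - \left(2304 + 576 \sqrt{2}\right) = -1898 - 576 \sqrt{2}$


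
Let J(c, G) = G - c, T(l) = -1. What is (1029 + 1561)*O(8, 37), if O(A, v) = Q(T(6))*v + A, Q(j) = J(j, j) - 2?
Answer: -170940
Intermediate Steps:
Q(j) = -2 (Q(j) = (j - j) - 2 = 0 - 2 = -2)
O(A, v) = A - 2*v (O(A, v) = -2*v + A = A - 2*v)
(1029 + 1561)*O(8, 37) = (1029 + 1561)*(8 - 2*37) = 2590*(8 - 74) = 2590*(-66) = -170940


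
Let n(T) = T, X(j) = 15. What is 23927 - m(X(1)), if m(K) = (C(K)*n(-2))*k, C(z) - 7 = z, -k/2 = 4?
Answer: 23575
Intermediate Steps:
k = -8 (k = -2*4 = -8)
C(z) = 7 + z
m(K) = 112 + 16*K (m(K) = ((7 + K)*(-2))*(-8) = (-14 - 2*K)*(-8) = 112 + 16*K)
23927 - m(X(1)) = 23927 - (112 + 16*15) = 23927 - (112 + 240) = 23927 - 1*352 = 23927 - 352 = 23575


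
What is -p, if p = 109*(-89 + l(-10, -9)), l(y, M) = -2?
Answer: 9919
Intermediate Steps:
p = -9919 (p = 109*(-89 - 2) = 109*(-91) = -9919)
-p = -1*(-9919) = 9919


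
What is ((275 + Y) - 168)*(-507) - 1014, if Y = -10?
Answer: -50193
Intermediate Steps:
((275 + Y) - 168)*(-507) - 1014 = ((275 - 10) - 168)*(-507) - 1014 = (265 - 168)*(-507) - 1014 = 97*(-507) - 1014 = -49179 - 1014 = -50193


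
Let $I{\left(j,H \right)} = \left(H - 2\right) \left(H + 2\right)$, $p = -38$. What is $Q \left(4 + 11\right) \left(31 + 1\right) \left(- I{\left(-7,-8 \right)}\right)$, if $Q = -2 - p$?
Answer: $-1036800$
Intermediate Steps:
$I{\left(j,H \right)} = \left(-2 + H\right) \left(2 + H\right)$
$Q = 36$ ($Q = -2 - -38 = -2 + 38 = 36$)
$Q \left(4 + 11\right) \left(31 + 1\right) \left(- I{\left(-7,-8 \right)}\right) = 36 \left(4 + 11\right) \left(31 + 1\right) \left(- (-4 + \left(-8\right)^{2})\right) = 36 \cdot 15 \cdot 32 \left(- (-4 + 64)\right) = 36 \cdot 480 \left(\left(-1\right) 60\right) = 17280 \left(-60\right) = -1036800$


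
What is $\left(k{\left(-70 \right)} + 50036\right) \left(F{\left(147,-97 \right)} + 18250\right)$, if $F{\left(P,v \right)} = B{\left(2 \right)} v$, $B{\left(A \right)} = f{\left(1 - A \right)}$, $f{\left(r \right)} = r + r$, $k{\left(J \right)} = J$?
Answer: $921572904$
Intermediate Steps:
$f{\left(r \right)} = 2 r$
$B{\left(A \right)} = 2 - 2 A$ ($B{\left(A \right)} = 2 \left(1 - A\right) = 2 - 2 A$)
$F{\left(P,v \right)} = - 2 v$ ($F{\left(P,v \right)} = \left(2 - 4\right) v = - 2 v$)
$\left(k{\left(-70 \right)} + 50036\right) \left(F{\left(147,-97 \right)} + 18250\right) = \left(-70 + 50036\right) \left(\left(-2\right) \left(-97\right) + 18250\right) = 49966 \left(194 + 18250\right) = 49966 \cdot 18444 = 921572904$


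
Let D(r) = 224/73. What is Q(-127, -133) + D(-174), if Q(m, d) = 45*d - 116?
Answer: -445149/73 ≈ -6097.9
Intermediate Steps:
D(r) = 224/73 (D(r) = 224*(1/73) = 224/73)
Q(m, d) = -116 + 45*d
Q(-127, -133) + D(-174) = (-116 + 45*(-133)) + 224/73 = (-116 - 5985) + 224/73 = -6101 + 224/73 = -445149/73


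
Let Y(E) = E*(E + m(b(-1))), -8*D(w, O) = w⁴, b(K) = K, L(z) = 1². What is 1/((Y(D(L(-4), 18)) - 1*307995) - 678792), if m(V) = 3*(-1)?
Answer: -64/63154343 ≈ -1.0134e-6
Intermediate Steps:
L(z) = 1
D(w, O) = -w⁴/8
m(V) = -3
Y(E) = E*(-3 + E) (Y(E) = E*(E - 3) = E*(-3 + E))
1/((Y(D(L(-4), 18)) - 1*307995) - 678792) = 1/(((-⅛*1⁴)*(-3 - ⅛*1⁴) - 1*307995) - 678792) = 1/(((-⅛*1)*(-3 - ⅛*1) - 307995) - 678792) = 1/((-(-3 - ⅛)/8 - 307995) - 678792) = 1/((-⅛*(-25/8) - 307995) - 678792) = 1/((25/64 - 307995) - 678792) = 1/(-19711655/64 - 678792) = 1/(-63154343/64) = -64/63154343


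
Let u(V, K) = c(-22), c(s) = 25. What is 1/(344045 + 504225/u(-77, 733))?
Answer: 1/364214 ≈ 2.7456e-6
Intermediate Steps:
u(V, K) = 25
1/(344045 + 504225/u(-77, 733)) = 1/(344045 + 504225/25) = 1/(344045 + 504225*(1/25)) = 1/(344045 + 20169) = 1/364214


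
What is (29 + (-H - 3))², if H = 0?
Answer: 676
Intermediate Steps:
(29 + (-H - 3))² = (29 + (-1*0 - 3))² = (29 + (0 - 3))² = (29 - 3)² = 26² = 676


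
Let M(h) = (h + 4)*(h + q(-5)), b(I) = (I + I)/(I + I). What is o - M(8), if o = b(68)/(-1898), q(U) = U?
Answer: -68329/1898 ≈ -36.001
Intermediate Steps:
b(I) = 1 (b(I) = (2*I)/((2*I)) = (2*I)*(1/(2*I)) = 1)
o = -1/1898 (o = 1/(-1898) = 1*(-1/1898) = -1/1898 ≈ -0.00052687)
M(h) = (-5 + h)*(4 + h) (M(h) = (h + 4)*(h - 5) = (4 + h)*(-5 + h) = (-5 + h)*(4 + h))
o - M(8) = -1/1898 - (-20 + 8**2 - 1*8) = -1/1898 - (-20 + 64 - 8) = -1/1898 - 1*36 = -1/1898 - 36 = -68329/1898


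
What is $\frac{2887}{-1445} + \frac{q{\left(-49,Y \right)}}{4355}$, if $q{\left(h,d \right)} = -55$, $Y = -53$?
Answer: $- \frac{2530472}{1258595} \approx -2.0106$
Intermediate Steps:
$\frac{2887}{-1445} + \frac{q{\left(-49,Y \right)}}{4355} = \frac{2887}{-1445} - \frac{55}{4355} = 2887 \left(- \frac{1}{1445}\right) - \frac{11}{871} = - \frac{2887}{1445} - \frac{11}{871} = - \frac{2530472}{1258595}$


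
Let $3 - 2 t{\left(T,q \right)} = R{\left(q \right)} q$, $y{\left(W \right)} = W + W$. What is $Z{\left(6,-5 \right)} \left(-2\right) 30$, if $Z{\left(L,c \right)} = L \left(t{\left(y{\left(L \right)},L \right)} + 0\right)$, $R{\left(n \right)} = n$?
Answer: $5940$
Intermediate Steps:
$y{\left(W \right)} = 2 W$
$t{\left(T,q \right)} = \frac{3}{2} - \frac{q^{2}}{2}$ ($t{\left(T,q \right)} = \frac{3}{2} - \frac{q q}{2} = \frac{3}{2} - \frac{q^{2}}{2}$)
$Z{\left(L,c \right)} = L \left(\frac{3}{2} - \frac{L^{2}}{2}\right)$ ($Z{\left(L,c \right)} = L \left(\left(\frac{3}{2} - \frac{L^{2}}{2}\right) + 0\right) = L \left(\frac{3}{2} - \frac{L^{2}}{2}\right)$)
$Z{\left(6,-5 \right)} \left(-2\right) 30 = \frac{1}{2} \cdot 6 \left(3 - 6^{2}\right) \left(-2\right) 30 = \frac{1}{2} \cdot 6 \left(3 - 36\right) \left(-2\right) 30 = \frac{1}{2} \cdot 6 \left(-33\right) \left(-2\right) 30 = \left(-99\right) \left(-2\right) 30 = 198 \cdot 30 = 5940$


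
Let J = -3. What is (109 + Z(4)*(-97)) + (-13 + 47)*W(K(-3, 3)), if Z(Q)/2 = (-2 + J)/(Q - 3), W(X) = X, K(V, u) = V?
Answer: 977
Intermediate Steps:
Z(Q) = -10/(-3 + Q) (Z(Q) = 2*((-2 - 3)/(Q - 3)) = 2*(-5/(-3 + Q)) = -10/(-3 + Q))
(109 + Z(4)*(-97)) + (-13 + 47)*W(K(-3, 3)) = (109 - 10/(-3 + 4)*(-97)) + (-13 + 47)*(-3) = (109 - 10/1*(-97)) + 34*(-3) = (109 - 10*1*(-97)) - 102 = (109 - 10*(-97)) - 102 = (109 + 970) - 102 = 1079 - 102 = 977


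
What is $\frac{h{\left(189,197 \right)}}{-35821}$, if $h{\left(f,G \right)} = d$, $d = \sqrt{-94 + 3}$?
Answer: $- \frac{i \sqrt{91}}{35821} \approx - 0.00026631 i$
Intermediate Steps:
$d = i \sqrt{91}$ ($d = \sqrt{-91} = i \sqrt{91} \approx 9.5394 i$)
$h{\left(f,G \right)} = i \sqrt{91}$
$\frac{h{\left(189,197 \right)}}{-35821} = \frac{i \sqrt{91}}{-35821} = i \sqrt{91} \left(- \frac{1}{35821}\right) = - \frac{i \sqrt{91}}{35821}$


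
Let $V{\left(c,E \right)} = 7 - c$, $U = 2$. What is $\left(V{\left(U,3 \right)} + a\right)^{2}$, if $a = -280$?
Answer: $75625$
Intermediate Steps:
$\left(V{\left(U,3 \right)} + a\right)^{2} = \left(\left(7 - 2\right) - 280\right)^{2} = \left(5 - 280\right)^{2} = \left(-275\right)^{2} = 75625$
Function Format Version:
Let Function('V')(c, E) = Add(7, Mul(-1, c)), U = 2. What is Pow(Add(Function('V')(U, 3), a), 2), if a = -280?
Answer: 75625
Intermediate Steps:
Pow(Add(Function('V')(U, 3), a), 2) = Pow(Add(Add(7, Mul(-1, 2)), -280), 2) = Pow(Add(Add(7, -2), -280), 2) = Pow(Add(5, -280), 2) = Pow(-275, 2) = 75625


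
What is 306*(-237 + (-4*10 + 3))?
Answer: -83844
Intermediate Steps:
306*(-237 + (-4*10 + 3)) = 306*(-237 + (-40 + 3)) = 306*(-237 - 37) = 306*(-274) = -83844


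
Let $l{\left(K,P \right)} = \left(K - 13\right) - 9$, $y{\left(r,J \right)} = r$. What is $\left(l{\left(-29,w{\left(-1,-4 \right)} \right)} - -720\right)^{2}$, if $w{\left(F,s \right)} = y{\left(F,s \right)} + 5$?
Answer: $447561$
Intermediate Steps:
$w{\left(F,s \right)} = 5 + F$ ($w{\left(F,s \right)} = F + 5 = 5 + F$)
$l{\left(K,P \right)} = -22 + K$ ($l{\left(K,P \right)} = \left(-13 + K\right) - 9 = -22 + K$)
$\left(l{\left(-29,w{\left(-1,-4 \right)} \right)} - -720\right)^{2} = \left(\left(-22 - 29\right) - -720\right)^{2} = \left(-51 + 720\right)^{2} = 669^{2} = 447561$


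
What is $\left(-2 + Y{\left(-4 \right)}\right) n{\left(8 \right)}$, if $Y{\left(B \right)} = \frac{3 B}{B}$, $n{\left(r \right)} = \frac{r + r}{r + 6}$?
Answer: $\frac{8}{7} \approx 1.1429$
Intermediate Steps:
$n{\left(r \right)} = \frac{2 r}{6 + r}$
$Y{\left(B \right)} = 3$
$\left(-2 + Y{\left(-4 \right)}\right) n{\left(8 \right)} = \left(-2 + 3\right) 2 \cdot 8 \frac{1}{6 + 8} = 1 \cdot 2 \cdot 8 \cdot \frac{1}{14} = 1 \cdot \frac{8}{7} = \frac{8}{7}$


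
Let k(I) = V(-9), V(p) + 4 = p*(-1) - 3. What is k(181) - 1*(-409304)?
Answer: 409306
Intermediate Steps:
V(p) = -7 - p (V(p) = -4 + (p*(-1) - 3) = -4 + (-p - 3) = -4 + (-3 - p) = -7 - p)
k(I) = 2 (k(I) = -7 - 1*(-9) = -7 + 9 = 2)
k(181) - 1*(-409304) = 2 - 1*(-409304) = 2 + 409304 = 409306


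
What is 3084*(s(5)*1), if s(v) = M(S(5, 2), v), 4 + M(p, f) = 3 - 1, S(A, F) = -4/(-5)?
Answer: -6168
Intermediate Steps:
S(A, F) = ⅘ (S(A, F) = -4*(-⅕) = ⅘)
M(p, f) = -2 (M(p, f) = -4 + (3 - 1) = -4 + 2 = -2)
s(v) = -2
3084*(s(5)*1) = 3084*(-2*1) = 3084*(-2) = -6168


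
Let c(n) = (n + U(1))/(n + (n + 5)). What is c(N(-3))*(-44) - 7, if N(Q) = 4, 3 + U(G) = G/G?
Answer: -179/13 ≈ -13.769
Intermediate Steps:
U(G) = -2 (U(G) = -3 + G/G = -3 + 1 = -2)
c(n) = (-2 + n)/(5 + 2*n) (c(n) = (n - 2)/(n + (n + 5)) = (-2 + n)/(n + (5 + n)) = (-2 + n)/(5 + 2*n))
c(N(-3))*(-44) - 7 = ((-2 + 4)/(5 + 2*4))*(-44) - 7 = (2/(5 + 8))*(-44) - 7 = (2/13)*(-44) - 7 = -88/13 - 7 = -179/13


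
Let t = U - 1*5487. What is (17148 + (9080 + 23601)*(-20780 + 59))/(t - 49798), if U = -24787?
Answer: 677165853/80072 ≈ 8457.0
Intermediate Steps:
t = -30274 (t = -24787 - 1*5487 = -24787 - 5487 = -30274)
(17148 + (9080 + 23601)*(-20780 + 59))/(t - 49798) = (17148 + (9080 + 23601)*(-20780 + 59))/(-30274 - 49798) = (17148 + 32681*(-20721))/(-80072) = (17148 - 677183001)*(-1/80072) = -677165853*(-1/80072) = 677165853/80072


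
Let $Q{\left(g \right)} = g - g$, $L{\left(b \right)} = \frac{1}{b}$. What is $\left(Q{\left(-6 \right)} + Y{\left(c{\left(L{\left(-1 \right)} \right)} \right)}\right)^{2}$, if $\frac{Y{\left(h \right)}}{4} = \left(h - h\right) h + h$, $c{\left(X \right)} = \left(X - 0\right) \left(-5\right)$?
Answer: $400$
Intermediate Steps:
$c{\left(X \right)} = - 5 X$ ($c{\left(X \right)} = \left(X + 0\right) \left(-5\right) = X \left(-5\right) = - 5 X$)
$Q{\left(g \right)} = 0$
$Y{\left(h \right)} = 4 h$ ($Y{\left(h \right)} = 4 \left(\left(h - h\right) h + h\right) = 4 \left(0 h + h\right) = 4 \left(0 + h\right) = 4 h$)
$\left(Q{\left(-6 \right)} + Y{\left(c{\left(L{\left(-1 \right)} \right)} \right)}\right)^{2} = \left(0 + 4 \left(- \frac{5}{-1}\right)\right)^{2} = \left(0 + 4 \left(\left(-5\right) \left(-1\right)\right)\right)^{2} = \left(0 + 4 \cdot 5\right)^{2} = \left(0 + 20\right)^{2} = 20^{2} = 400$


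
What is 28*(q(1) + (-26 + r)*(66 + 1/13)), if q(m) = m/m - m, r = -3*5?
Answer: -986132/13 ≈ -75856.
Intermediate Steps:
r = -15
q(m) = 1 - m
28*(q(1) + (-26 + r)*(66 + 1/13)) = 28*((1 - 1*1) + (-26 - 15)*(66 + 1/13)) = 28*((1 - 1) - 41*(66 + 1/13)) = 28*(0 - 41*859/13) = 28*(0 - 35219/13) = 28*(-35219/13) = -986132/13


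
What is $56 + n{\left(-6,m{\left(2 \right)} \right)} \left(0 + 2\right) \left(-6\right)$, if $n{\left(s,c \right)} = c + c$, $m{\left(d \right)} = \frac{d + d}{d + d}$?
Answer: $32$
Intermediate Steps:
$m{\left(d \right)} = 1$ ($m{\left(d \right)} = \frac{2 d}{2 d} = 2 d \frac{1}{2 d} = 1$)
$n{\left(s,c \right)} = 2 c$
$56 + n{\left(-6,m{\left(2 \right)} \right)} \left(0 + 2\right) \left(-6\right) = 56 + 2 \cdot 1 \left(0 + 2\right) \left(-6\right) = 56 + 2 \cdot 2 \left(-6\right) = 56 + 2 \left(-12\right) = 56 - 24 = 32$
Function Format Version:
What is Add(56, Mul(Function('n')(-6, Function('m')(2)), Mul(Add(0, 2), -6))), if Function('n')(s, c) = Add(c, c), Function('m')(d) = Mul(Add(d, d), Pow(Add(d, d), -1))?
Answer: 32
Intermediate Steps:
Function('m')(d) = 1 (Function('m')(d) = Mul(Mul(2, d), Pow(Mul(2, d), -1)) = Mul(Mul(2, d), Mul(Rational(1, 2), Pow(d, -1))) = 1)
Function('n')(s, c) = Mul(2, c)
Add(56, Mul(Function('n')(-6, Function('m')(2)), Mul(Add(0, 2), -6))) = Add(56, Mul(Mul(2, 1), Mul(Add(0, 2), -6))) = Add(56, Mul(2, Mul(2, -6))) = Add(56, Mul(2, -12)) = Add(56, -24) = 32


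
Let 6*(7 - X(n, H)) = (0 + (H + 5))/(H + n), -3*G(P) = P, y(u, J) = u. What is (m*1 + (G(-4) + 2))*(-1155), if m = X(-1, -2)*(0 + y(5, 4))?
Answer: -90475/2 ≈ -45238.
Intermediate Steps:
G(P) = -P/3
X(n, H) = 7 - (5 + H)/(6*(H + n)) (X(n, H) = 7 - (0 + (H + 5))/(6*(H + n)) = 7 - (0 + (5 + H))/(6*(H + n)) = 7 - (5 + H)/(6*(H + n)))
m = 215/6 (m = ((-5 + 41*(-2) + 42*(-1))/(6*(-2 - 1)))*(0 + 5) = ((⅙)*(-5 - 82 - 42)/(-3))*5 = ((⅙)*(-⅓)*(-129))*5 = (43/6)*5 = 215/6 ≈ 35.833)
(m*1 + (G(-4) + 2))*(-1155) = ((215/6)*1 + (-⅓*(-4) + 2))*(-1155) = (215/6 + (4/3 + 2))*(-1155) = (215/6 + 10/3)*(-1155) = (235/6)*(-1155) = -90475/2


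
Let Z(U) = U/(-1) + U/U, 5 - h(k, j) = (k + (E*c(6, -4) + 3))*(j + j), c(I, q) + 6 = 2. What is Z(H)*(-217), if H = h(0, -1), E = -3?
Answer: 7378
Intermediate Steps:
c(I, q) = -4 (c(I, q) = -6 + 2 = -4)
h(k, j) = 5 - 2*j*(15 + k) (h(k, j) = 5 - (k + (-3*(-4) + 3))*(j + j) = 5 - (k + (12 + 3))*2*j = 5 - (k + 15)*2*j = 5 - (15 + k)*2*j = 5 - 2*j*(15 + k))
H = 35 (H = 5 - 30*(-1) - 2*(-1)*0 = 5 + 30 + 0 = 35)
Z(U) = 1 - U (Z(U) = U*(-1) + 1 = -U + 1 = 1 - U)
Z(H)*(-217) = (1 - 1*35)*(-217) = (1 - 35)*(-217) = -34*(-217) = 7378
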